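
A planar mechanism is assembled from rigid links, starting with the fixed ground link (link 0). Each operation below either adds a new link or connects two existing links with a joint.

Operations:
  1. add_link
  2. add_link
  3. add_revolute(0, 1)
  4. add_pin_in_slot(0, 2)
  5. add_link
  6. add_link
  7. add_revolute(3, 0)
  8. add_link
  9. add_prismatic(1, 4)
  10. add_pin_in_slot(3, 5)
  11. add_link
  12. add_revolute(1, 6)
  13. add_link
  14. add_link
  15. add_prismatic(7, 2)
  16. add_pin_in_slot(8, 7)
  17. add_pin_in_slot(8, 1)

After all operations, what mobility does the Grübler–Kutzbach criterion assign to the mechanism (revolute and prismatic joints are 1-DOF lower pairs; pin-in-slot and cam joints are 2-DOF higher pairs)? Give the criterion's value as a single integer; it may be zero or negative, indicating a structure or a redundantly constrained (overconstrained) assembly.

ground; <1,0,0>
#1 <2,0,0>
#2 <3,0,0>
R:0↔1 J1 <3,1,0>
PS:0↔2 J2 <3,1,1>
#3 <4,1,1>
#4 <5,1,1>
R:3↔0 J1 <5,2,1>
#5 <6,2,1>
P:1↔4 J1 <6,3,1>
PS:3↔5 J2 <6,3,2>
#6 <7,3,2>
R:1↔6 J1 <7,4,2>
#7 <8,4,2>
#8 <9,4,2>
P:7↔2 J1 <9,5,2>
PS:8↔7 J2 <9,5,3>
PS:8↔1 J2 <9,5,4>
3×8 − 2×5 − 1×4 = 10

M = 10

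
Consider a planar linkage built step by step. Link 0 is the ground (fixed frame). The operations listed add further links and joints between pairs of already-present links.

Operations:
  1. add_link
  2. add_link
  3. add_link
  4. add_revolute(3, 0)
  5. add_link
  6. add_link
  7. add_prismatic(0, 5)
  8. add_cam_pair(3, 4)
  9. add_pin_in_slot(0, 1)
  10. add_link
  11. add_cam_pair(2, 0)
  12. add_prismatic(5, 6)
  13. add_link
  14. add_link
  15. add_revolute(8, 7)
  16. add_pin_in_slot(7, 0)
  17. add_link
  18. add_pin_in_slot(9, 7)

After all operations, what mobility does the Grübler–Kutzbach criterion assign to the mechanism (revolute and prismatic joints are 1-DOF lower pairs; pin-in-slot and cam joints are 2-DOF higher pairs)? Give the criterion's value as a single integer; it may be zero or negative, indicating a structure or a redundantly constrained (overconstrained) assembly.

M = 14

L=1 J1=0 J2=0
add link → L=2 J1=0 J2=0
add link → L=3 J1=0 J2=0
add link → L=4 J1=0 J2=0
R@3,0 dof=1 J1 → L=4 J1=1 J2=0
add link → L=5 J1=1 J2=0
add link → L=6 J1=1 J2=0
P@0,5 dof=1 J1 → L=6 J1=2 J2=0
C@3,4 dof=2 J2 → L=6 J1=2 J2=1
PS@0,1 dof=2 J2 → L=6 J1=2 J2=2
add link → L=7 J1=2 J2=2
C@2,0 dof=2 J2 → L=7 J1=2 J2=3
P@5,6 dof=1 J1 → L=7 J1=3 J2=3
add link → L=8 J1=3 J2=3
add link → L=9 J1=3 J2=3
R@8,7 dof=1 J1 → L=9 J1=4 J2=3
PS@7,0 dof=2 J2 → L=9 J1=4 J2=4
add link → L=10 J1=4 J2=4
PS@9,7 dof=2 J2 → L=10 J1=4 J2=5
M=3(L−1)−2J1−J2=3·9−2·4−5=14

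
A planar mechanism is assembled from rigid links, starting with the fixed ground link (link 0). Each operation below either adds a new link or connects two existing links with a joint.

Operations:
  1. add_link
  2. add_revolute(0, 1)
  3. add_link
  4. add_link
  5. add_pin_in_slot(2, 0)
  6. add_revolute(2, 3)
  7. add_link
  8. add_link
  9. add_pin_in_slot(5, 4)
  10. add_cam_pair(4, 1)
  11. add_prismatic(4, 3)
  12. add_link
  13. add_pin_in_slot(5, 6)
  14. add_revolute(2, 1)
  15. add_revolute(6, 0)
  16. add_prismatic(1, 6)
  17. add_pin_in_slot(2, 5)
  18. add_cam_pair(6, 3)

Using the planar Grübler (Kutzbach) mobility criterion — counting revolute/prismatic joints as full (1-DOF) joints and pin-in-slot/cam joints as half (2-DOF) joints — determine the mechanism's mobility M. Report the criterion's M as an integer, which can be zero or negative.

(L,J1,J2)=(1,0,0); link0 fixed
link1: (2,0,0)
R 0-1 [J1]: (2,1,0)
link2: (3,1,0)
link3: (4,1,0)
PS 2-0 [J2]: (4,1,1)
R 2-3 [J1]: (4,2,1)
link4: (5,2,1)
link5: (6,2,1)
PS 5-4 [J2]: (6,2,2)
C 4-1 [J2]: (6,2,3)
P 4-3 [J1]: (6,3,3)
link6: (7,3,3)
PS 5-6 [J2]: (7,3,4)
R 2-1 [J1]: (7,4,4)
R 6-0 [J1]: (7,5,4)
P 1-6 [J1]: (7,6,4)
PS 2-5 [J2]: (7,6,5)
C 6-3 [J2]: (7,6,6)
Grübler: 3·6 − 2·6 − 6 = 0

M = 0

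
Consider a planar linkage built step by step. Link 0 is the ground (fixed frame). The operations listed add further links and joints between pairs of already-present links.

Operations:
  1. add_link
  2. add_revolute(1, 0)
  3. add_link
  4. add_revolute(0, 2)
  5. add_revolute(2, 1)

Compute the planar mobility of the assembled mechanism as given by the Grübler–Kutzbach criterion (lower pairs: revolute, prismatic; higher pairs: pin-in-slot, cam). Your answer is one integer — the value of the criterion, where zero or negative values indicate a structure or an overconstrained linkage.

M = 0

[1;0;0] (link 0 is ground)
L+ [2;0;0]
R(1,0)∈J1 [2;1;0]
L+ [3;1;0]
R(0,2)∈J1 [3;2;0]
R(2,1)∈J1 [3;3;0]
mobility = 6 − 6 − 0 = 0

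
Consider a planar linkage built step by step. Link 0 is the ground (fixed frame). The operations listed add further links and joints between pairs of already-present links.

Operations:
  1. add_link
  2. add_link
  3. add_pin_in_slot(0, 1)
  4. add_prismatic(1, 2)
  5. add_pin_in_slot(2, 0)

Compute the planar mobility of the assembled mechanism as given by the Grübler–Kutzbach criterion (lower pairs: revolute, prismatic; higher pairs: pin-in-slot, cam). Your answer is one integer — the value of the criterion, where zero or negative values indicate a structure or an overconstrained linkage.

M = 2

ground; <1,0,0>
#1 <2,0,0>
#2 <3,0,0>
PS:0↔1 J2 <3,0,1>
P:1↔2 J1 <3,1,1>
PS:2↔0 J2 <3,1,2>
3×2 − 2×1 − 1×2 = 2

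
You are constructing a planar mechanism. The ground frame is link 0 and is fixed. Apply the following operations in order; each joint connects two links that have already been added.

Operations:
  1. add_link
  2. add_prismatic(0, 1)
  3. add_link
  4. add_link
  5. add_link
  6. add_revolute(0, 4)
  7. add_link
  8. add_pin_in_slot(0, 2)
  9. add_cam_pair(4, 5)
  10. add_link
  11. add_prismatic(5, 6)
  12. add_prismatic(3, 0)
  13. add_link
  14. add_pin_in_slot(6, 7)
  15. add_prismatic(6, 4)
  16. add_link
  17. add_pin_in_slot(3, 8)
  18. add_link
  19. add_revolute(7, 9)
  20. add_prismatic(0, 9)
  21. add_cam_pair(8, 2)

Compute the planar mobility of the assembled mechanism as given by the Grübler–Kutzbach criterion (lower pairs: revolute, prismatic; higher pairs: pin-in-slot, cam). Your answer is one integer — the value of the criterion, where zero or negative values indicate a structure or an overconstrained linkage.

M = 8

L=1 J1=0 J2=0
add link → L=2 J1=0 J2=0
P@0,1 dof=1 J1 → L=2 J1=1 J2=0
add link → L=3 J1=1 J2=0
add link → L=4 J1=1 J2=0
add link → L=5 J1=1 J2=0
R@0,4 dof=1 J1 → L=5 J1=2 J2=0
add link → L=6 J1=2 J2=0
PS@0,2 dof=2 J2 → L=6 J1=2 J2=1
C@4,5 dof=2 J2 → L=6 J1=2 J2=2
add link → L=7 J1=2 J2=2
P@5,6 dof=1 J1 → L=7 J1=3 J2=2
P@3,0 dof=1 J1 → L=7 J1=4 J2=2
add link → L=8 J1=4 J2=2
PS@6,7 dof=2 J2 → L=8 J1=4 J2=3
P@6,4 dof=1 J1 → L=8 J1=5 J2=3
add link → L=9 J1=5 J2=3
PS@3,8 dof=2 J2 → L=9 J1=5 J2=4
add link → L=10 J1=5 J2=4
R@7,9 dof=1 J1 → L=10 J1=6 J2=4
P@0,9 dof=1 J1 → L=10 J1=7 J2=4
C@8,2 dof=2 J2 → L=10 J1=7 J2=5
M=3(L−1)−2J1−J2=3·9−2·7−5=8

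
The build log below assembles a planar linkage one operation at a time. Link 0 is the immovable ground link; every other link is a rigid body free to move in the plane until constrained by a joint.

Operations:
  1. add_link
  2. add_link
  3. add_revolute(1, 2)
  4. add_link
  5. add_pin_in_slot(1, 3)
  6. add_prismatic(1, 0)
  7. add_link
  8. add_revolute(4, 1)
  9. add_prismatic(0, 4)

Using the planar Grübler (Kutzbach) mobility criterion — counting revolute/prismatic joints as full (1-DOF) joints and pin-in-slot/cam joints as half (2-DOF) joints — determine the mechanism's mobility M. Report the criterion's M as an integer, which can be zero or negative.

ground; <1,0,0>
#1 <2,0,0>
#2 <3,0,0>
R:1↔2 J1 <3,1,0>
#3 <4,1,0>
PS:1↔3 J2 <4,1,1>
P:1↔0 J1 <4,2,1>
#4 <5,2,1>
R:4↔1 J1 <5,3,1>
P:0↔4 J1 <5,4,1>
3×4 − 2×4 − 1×1 = 3

M = 3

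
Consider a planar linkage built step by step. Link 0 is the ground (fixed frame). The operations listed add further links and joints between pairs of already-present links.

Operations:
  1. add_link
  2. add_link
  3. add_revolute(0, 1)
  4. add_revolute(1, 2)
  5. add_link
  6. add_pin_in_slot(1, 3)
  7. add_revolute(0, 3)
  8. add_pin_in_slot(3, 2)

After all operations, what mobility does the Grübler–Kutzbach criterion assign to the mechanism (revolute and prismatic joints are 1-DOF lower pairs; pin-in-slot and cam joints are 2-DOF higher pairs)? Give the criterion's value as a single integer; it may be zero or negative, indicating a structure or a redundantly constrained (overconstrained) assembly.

ground; <1,0,0>
#1 <2,0,0>
#2 <3,0,0>
R:0↔1 J1 <3,1,0>
R:1↔2 J1 <3,2,0>
#3 <4,2,0>
PS:1↔3 J2 <4,2,1>
R:0↔3 J1 <4,3,1>
PS:3↔2 J2 <4,3,2>
3×3 − 2×3 − 1×2 = 1

M = 1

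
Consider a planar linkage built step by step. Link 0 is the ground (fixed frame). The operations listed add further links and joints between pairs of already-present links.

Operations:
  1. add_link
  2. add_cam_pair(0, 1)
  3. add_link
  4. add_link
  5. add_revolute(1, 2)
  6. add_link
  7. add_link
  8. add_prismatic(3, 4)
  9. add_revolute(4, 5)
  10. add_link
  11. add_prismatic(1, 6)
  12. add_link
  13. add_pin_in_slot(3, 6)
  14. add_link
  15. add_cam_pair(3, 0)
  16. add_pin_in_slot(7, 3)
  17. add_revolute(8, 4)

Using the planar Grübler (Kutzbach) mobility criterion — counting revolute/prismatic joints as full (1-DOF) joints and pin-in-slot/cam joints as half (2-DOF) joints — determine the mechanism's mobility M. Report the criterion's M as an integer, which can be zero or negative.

M = 10

(L,J1,J2)=(1,0,0); link0 fixed
link1: (2,0,0)
C 0-1 [J2]: (2,0,1)
link2: (3,0,1)
link3: (4,0,1)
R 1-2 [J1]: (4,1,1)
link4: (5,1,1)
link5: (6,1,1)
P 3-4 [J1]: (6,2,1)
R 4-5 [J1]: (6,3,1)
link6: (7,3,1)
P 1-6 [J1]: (7,4,1)
link7: (8,4,1)
PS 3-6 [J2]: (8,4,2)
link8: (9,4,2)
C 3-0 [J2]: (9,4,3)
PS 7-3 [J2]: (9,4,4)
R 8-4 [J1]: (9,5,4)
Grübler: 3·8 − 2·5 − 4 = 10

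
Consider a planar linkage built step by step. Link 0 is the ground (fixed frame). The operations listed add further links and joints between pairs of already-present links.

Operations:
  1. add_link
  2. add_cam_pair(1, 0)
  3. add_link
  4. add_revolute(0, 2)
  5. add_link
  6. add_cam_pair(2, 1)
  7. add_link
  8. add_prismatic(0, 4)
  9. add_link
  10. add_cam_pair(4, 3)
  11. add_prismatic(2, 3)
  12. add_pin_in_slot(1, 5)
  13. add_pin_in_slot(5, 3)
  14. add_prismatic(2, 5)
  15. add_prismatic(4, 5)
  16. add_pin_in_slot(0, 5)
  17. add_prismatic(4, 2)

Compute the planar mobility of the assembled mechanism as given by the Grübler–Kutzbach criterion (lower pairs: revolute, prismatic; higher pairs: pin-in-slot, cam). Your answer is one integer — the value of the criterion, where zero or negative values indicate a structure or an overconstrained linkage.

M = -3

link 0 = ground. State L|J1|J2 = 1|0|0
+link1  2|0|0
C(1,0) f=2→J2  2|0|1
+link2  3|0|1
R(0,2) f=1→J1  3|1|1
+link3  4|1|1
C(2,1) f=2→J2  4|1|2
+link4  5|1|2
P(0,4) f=1→J1  5|2|2
+link5  6|2|2
C(4,3) f=2→J2  6|2|3
P(2,3) f=1→J1  6|3|3
PS(1,5) f=2→J2  6|3|4
PS(5,3) f=2→J2  6|3|5
P(2,5) f=1→J1  6|4|5
P(4,5) f=1→J1  6|5|5
PS(0,5) f=2→J2  6|5|6
P(4,2) f=1→J1  6|6|6
M = 3(6−1)−2·6−6 = 15−12−6 = -3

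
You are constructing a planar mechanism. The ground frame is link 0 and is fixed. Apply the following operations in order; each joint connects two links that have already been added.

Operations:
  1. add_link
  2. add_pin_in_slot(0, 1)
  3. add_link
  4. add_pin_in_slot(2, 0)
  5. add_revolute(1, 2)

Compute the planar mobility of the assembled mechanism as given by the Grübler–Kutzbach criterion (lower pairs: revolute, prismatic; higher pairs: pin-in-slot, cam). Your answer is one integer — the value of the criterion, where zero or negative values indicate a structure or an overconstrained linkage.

[1;0;0] (link 0 is ground)
L+ [2;0;0]
PS(0,1)∈J2 [2;0;1]
L+ [3;0;1]
PS(2,0)∈J2 [3;0;2]
R(1,2)∈J1 [3;1;2]
mobility = 6 − 2 − 2 = 2

M = 2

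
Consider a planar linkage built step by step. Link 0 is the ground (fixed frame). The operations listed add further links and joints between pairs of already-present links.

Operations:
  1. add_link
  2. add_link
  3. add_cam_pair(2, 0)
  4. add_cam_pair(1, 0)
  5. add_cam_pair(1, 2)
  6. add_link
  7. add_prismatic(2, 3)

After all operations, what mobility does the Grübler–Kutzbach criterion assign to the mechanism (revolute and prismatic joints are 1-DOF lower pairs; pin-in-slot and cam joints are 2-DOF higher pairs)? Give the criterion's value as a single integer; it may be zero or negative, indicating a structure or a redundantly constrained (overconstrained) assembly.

ground; <1,0,0>
#1 <2,0,0>
#2 <3,0,0>
C:2↔0 J2 <3,0,1>
C:1↔0 J2 <3,0,2>
C:1↔2 J2 <3,0,3>
#3 <4,0,3>
P:2↔3 J1 <4,1,3>
3×3 − 2×1 − 1×3 = 4

M = 4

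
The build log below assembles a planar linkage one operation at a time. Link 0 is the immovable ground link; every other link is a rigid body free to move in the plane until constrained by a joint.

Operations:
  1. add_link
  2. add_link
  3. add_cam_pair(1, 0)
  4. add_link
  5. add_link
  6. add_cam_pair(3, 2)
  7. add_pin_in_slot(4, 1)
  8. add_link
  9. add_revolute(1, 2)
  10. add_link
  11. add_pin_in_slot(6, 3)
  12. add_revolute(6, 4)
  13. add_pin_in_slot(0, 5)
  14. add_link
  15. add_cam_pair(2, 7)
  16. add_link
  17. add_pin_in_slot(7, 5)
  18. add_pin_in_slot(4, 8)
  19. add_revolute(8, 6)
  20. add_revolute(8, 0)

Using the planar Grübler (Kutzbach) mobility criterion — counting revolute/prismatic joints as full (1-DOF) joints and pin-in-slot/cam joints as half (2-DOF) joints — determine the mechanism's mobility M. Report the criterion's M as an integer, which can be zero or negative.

[1;0;0] (link 0 is ground)
L+ [2;0;0]
L+ [3;0;0]
C(1,0)∈J2 [3;0;1]
L+ [4;0;1]
L+ [5;0;1]
C(3,2)∈J2 [5;0;2]
PS(4,1)∈J2 [5;0;3]
L+ [6;0;3]
R(1,2)∈J1 [6;1;3]
L+ [7;1;3]
PS(6,3)∈J2 [7;1;4]
R(6,4)∈J1 [7;2;4]
PS(0,5)∈J2 [7;2;5]
L+ [8;2;5]
C(2,7)∈J2 [8;2;6]
L+ [9;2;6]
PS(7,5)∈J2 [9;2;7]
PS(4,8)∈J2 [9;2;8]
R(8,6)∈J1 [9;3;8]
R(8,0)∈J1 [9;4;8]
mobility = 24 − 8 − 8 = 8

M = 8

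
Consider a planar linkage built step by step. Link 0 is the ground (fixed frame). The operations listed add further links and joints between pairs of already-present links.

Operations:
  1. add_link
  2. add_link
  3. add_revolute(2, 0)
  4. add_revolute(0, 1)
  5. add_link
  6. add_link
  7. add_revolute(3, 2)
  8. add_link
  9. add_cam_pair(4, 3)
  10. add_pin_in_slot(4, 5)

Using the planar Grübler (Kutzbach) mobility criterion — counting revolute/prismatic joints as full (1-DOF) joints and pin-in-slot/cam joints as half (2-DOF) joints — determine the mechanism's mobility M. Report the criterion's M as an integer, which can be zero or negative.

M = 7

L=1 J1=0 J2=0
add link → L=2 J1=0 J2=0
add link → L=3 J1=0 J2=0
R@2,0 dof=1 J1 → L=3 J1=1 J2=0
R@0,1 dof=1 J1 → L=3 J1=2 J2=0
add link → L=4 J1=2 J2=0
add link → L=5 J1=2 J2=0
R@3,2 dof=1 J1 → L=5 J1=3 J2=0
add link → L=6 J1=3 J2=0
C@4,3 dof=2 J2 → L=6 J1=3 J2=1
PS@4,5 dof=2 J2 → L=6 J1=3 J2=2
M=3(L−1)−2J1−J2=3·5−2·3−2=7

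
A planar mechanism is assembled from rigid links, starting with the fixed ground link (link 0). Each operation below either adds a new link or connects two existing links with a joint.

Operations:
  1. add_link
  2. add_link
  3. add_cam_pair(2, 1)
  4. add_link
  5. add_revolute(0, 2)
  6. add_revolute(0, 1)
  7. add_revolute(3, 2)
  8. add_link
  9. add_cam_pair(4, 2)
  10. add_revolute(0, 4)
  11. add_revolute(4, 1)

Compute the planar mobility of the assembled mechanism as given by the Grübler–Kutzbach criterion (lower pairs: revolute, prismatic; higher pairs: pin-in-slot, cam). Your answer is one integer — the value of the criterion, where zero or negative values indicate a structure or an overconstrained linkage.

L=1 J1=0 J2=0
add link → L=2 J1=0 J2=0
add link → L=3 J1=0 J2=0
C@2,1 dof=2 J2 → L=3 J1=0 J2=1
add link → L=4 J1=0 J2=1
R@0,2 dof=1 J1 → L=4 J1=1 J2=1
R@0,1 dof=1 J1 → L=4 J1=2 J2=1
R@3,2 dof=1 J1 → L=4 J1=3 J2=1
add link → L=5 J1=3 J2=1
C@4,2 dof=2 J2 → L=5 J1=3 J2=2
R@0,4 dof=1 J1 → L=5 J1=4 J2=2
R@4,1 dof=1 J1 → L=5 J1=5 J2=2
M=3(L−1)−2J1−J2=3·4−2·5−2=0

M = 0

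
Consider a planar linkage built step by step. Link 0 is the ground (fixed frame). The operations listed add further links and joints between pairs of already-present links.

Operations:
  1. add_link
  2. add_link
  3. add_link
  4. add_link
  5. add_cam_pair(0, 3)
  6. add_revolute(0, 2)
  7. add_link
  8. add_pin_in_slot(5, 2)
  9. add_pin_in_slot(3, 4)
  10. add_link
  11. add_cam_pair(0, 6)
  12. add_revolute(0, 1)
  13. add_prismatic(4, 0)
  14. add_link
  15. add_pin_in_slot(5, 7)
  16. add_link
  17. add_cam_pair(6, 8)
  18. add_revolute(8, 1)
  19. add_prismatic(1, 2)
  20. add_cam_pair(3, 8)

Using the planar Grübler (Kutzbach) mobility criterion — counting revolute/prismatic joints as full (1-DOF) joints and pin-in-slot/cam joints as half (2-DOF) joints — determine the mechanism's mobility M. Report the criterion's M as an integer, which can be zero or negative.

link 0 = ground. State L|J1|J2 = 1|0|0
+link1  2|0|0
+link2  3|0|0
+link3  4|0|0
+link4  5|0|0
C(0,3) f=2→J2  5|0|1
R(0,2) f=1→J1  5|1|1
+link5  6|1|1
PS(5,2) f=2→J2  6|1|2
PS(3,4) f=2→J2  6|1|3
+link6  7|1|3
C(0,6) f=2→J2  7|1|4
R(0,1) f=1→J1  7|2|4
P(4,0) f=1→J1  7|3|4
+link7  8|3|4
PS(5,7) f=2→J2  8|3|5
+link8  9|3|5
C(6,8) f=2→J2  9|3|6
R(8,1) f=1→J1  9|4|6
P(1,2) f=1→J1  9|5|6
C(3,8) f=2→J2  9|5|7
M = 3(9−1)−2·5−7 = 24−10−7 = 7

M = 7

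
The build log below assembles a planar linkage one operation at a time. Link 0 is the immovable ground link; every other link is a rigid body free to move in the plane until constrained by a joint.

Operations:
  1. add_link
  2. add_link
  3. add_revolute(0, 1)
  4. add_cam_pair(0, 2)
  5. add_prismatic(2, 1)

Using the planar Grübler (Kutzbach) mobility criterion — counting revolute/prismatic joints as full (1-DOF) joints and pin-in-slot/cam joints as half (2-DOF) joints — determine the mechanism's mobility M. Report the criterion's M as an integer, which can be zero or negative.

L=1 J1=0 J2=0
add link → L=2 J1=0 J2=0
add link → L=3 J1=0 J2=0
R@0,1 dof=1 J1 → L=3 J1=1 J2=0
C@0,2 dof=2 J2 → L=3 J1=1 J2=1
P@2,1 dof=1 J1 → L=3 J1=2 J2=1
M=3(L−1)−2J1−J2=3·2−2·2−1=1

M = 1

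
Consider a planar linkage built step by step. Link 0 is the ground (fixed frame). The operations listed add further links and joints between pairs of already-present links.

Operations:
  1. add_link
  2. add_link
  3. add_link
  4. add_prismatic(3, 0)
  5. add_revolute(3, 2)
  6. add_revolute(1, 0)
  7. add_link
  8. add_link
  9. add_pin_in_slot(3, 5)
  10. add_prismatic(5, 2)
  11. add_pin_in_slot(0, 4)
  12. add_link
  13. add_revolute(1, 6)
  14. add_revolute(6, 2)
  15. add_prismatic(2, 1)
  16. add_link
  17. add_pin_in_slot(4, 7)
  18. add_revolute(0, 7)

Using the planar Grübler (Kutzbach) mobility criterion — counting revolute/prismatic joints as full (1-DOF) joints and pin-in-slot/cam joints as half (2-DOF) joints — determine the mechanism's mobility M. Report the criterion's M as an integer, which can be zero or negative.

M = 2

link 0 = ground. State L|J1|J2 = 1|0|0
+link1  2|0|0
+link2  3|0|0
+link3  4|0|0
P(3,0) f=1→J1  4|1|0
R(3,2) f=1→J1  4|2|0
R(1,0) f=1→J1  4|3|0
+link4  5|3|0
+link5  6|3|0
PS(3,5) f=2→J2  6|3|1
P(5,2) f=1→J1  6|4|1
PS(0,4) f=2→J2  6|4|2
+link6  7|4|2
R(1,6) f=1→J1  7|5|2
R(6,2) f=1→J1  7|6|2
P(2,1) f=1→J1  7|7|2
+link7  8|7|2
PS(4,7) f=2→J2  8|7|3
R(0,7) f=1→J1  8|8|3
M = 3(8−1)−2·8−3 = 21−16−3 = 2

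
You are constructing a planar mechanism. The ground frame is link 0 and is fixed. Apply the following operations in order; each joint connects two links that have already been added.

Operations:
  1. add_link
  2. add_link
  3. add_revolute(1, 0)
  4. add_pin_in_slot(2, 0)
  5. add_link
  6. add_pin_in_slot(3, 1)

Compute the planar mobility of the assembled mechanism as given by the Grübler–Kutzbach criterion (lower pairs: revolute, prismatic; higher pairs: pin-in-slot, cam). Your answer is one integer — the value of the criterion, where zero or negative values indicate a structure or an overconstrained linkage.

M = 5

(L,J1,J2)=(1,0,0); link0 fixed
link1: (2,0,0)
link2: (3,0,0)
R 1-0 [J1]: (3,1,0)
PS 2-0 [J2]: (3,1,1)
link3: (4,1,1)
PS 3-1 [J2]: (4,1,2)
Grübler: 3·3 − 2·1 − 2 = 5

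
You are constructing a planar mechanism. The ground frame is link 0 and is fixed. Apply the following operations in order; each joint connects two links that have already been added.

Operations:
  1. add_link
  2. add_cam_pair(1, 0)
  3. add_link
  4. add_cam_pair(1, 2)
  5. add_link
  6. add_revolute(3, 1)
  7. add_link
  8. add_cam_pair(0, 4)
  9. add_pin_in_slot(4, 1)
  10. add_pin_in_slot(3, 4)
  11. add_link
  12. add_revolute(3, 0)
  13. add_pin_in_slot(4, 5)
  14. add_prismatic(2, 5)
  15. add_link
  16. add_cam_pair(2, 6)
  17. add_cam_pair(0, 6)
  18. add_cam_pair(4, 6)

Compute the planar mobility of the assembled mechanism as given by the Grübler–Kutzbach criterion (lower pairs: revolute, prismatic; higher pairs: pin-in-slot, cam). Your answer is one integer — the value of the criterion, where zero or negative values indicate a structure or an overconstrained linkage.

L=1 J1=0 J2=0
add link → L=2 J1=0 J2=0
C@1,0 dof=2 J2 → L=2 J1=0 J2=1
add link → L=3 J1=0 J2=1
C@1,2 dof=2 J2 → L=3 J1=0 J2=2
add link → L=4 J1=0 J2=2
R@3,1 dof=1 J1 → L=4 J1=1 J2=2
add link → L=5 J1=1 J2=2
C@0,4 dof=2 J2 → L=5 J1=1 J2=3
PS@4,1 dof=2 J2 → L=5 J1=1 J2=4
PS@3,4 dof=2 J2 → L=5 J1=1 J2=5
add link → L=6 J1=1 J2=5
R@3,0 dof=1 J1 → L=6 J1=2 J2=5
PS@4,5 dof=2 J2 → L=6 J1=2 J2=6
P@2,5 dof=1 J1 → L=6 J1=3 J2=6
add link → L=7 J1=3 J2=6
C@2,6 dof=2 J2 → L=7 J1=3 J2=7
C@0,6 dof=2 J2 → L=7 J1=3 J2=8
C@4,6 dof=2 J2 → L=7 J1=3 J2=9
M=3(L−1)−2J1−J2=3·6−2·3−9=3

M = 3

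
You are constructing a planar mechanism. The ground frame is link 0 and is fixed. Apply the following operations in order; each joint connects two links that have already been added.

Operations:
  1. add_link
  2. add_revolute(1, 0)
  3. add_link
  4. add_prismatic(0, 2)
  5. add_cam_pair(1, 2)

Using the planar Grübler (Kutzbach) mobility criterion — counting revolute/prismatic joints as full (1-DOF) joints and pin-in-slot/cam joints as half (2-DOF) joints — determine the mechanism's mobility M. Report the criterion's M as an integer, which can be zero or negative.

ground; <1,0,0>
#1 <2,0,0>
R:1↔0 J1 <2,1,0>
#2 <3,1,0>
P:0↔2 J1 <3,2,0>
C:1↔2 J2 <3,2,1>
3×2 − 2×2 − 1×1 = 1

M = 1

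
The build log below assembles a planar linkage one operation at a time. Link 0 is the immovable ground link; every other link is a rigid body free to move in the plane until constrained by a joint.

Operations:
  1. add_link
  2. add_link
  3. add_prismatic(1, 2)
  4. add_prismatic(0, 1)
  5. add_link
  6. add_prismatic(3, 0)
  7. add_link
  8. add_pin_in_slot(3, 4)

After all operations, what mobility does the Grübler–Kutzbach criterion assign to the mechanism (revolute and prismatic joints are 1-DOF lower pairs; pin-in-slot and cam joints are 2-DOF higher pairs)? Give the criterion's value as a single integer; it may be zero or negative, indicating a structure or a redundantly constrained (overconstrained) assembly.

M = 5

L=1 J1=0 J2=0
add link → L=2 J1=0 J2=0
add link → L=3 J1=0 J2=0
P@1,2 dof=1 J1 → L=3 J1=1 J2=0
P@0,1 dof=1 J1 → L=3 J1=2 J2=0
add link → L=4 J1=2 J2=0
P@3,0 dof=1 J1 → L=4 J1=3 J2=0
add link → L=5 J1=3 J2=0
PS@3,4 dof=2 J2 → L=5 J1=3 J2=1
M=3(L−1)−2J1−J2=3·4−2·3−1=5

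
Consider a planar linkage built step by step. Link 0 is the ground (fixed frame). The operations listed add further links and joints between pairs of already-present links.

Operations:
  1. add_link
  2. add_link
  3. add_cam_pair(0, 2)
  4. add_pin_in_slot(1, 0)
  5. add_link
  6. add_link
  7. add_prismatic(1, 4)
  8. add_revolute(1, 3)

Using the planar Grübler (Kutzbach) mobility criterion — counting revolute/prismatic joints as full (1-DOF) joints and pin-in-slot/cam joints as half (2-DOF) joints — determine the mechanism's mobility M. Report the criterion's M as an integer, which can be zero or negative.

M = 6

link 0 = ground. State L|J1|J2 = 1|0|0
+link1  2|0|0
+link2  3|0|0
C(0,2) f=2→J2  3|0|1
PS(1,0) f=2→J2  3|0|2
+link3  4|0|2
+link4  5|0|2
P(1,4) f=1→J1  5|1|2
R(1,3) f=1→J1  5|2|2
M = 3(5−1)−2·2−2 = 12−4−2 = 6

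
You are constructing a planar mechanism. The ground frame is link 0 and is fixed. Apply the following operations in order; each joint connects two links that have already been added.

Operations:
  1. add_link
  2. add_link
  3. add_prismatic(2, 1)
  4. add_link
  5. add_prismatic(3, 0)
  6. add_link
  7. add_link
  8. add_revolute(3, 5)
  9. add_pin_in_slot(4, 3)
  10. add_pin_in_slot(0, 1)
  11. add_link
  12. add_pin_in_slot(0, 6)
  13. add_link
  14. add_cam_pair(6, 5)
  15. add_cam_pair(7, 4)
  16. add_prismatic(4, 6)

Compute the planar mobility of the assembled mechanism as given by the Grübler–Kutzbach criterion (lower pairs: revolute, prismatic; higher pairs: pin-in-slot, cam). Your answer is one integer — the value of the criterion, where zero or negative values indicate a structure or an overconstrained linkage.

M = 8

link 0 = ground. State L|J1|J2 = 1|0|0
+link1  2|0|0
+link2  3|0|0
P(2,1) f=1→J1  3|1|0
+link3  4|1|0
P(3,0) f=1→J1  4|2|0
+link4  5|2|0
+link5  6|2|0
R(3,5) f=1→J1  6|3|0
PS(4,3) f=2→J2  6|3|1
PS(0,1) f=2→J2  6|3|2
+link6  7|3|2
PS(0,6) f=2→J2  7|3|3
+link7  8|3|3
C(6,5) f=2→J2  8|3|4
C(7,4) f=2→J2  8|3|5
P(4,6) f=1→J1  8|4|5
M = 3(8−1)−2·4−5 = 21−8−5 = 8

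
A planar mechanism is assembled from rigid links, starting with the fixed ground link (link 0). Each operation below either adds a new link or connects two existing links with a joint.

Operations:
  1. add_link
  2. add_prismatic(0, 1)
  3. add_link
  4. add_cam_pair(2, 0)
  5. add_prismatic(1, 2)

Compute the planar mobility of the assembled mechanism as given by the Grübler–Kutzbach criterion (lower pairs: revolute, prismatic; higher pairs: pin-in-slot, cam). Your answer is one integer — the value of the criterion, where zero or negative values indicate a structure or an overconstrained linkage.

link 0 = ground. State L|J1|J2 = 1|0|0
+link1  2|0|0
P(0,1) f=1→J1  2|1|0
+link2  3|1|0
C(2,0) f=2→J2  3|1|1
P(1,2) f=1→J1  3|2|1
M = 3(3−1)−2·2−1 = 6−4−1 = 1

M = 1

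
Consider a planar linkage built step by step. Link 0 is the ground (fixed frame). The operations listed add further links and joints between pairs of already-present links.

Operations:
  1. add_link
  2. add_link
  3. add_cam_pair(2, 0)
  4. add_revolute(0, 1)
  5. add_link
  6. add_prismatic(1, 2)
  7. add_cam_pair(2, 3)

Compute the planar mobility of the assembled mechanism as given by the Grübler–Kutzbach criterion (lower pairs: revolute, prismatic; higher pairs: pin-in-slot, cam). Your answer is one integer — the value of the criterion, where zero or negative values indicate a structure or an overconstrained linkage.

M = 3

[1;0;0] (link 0 is ground)
L+ [2;0;0]
L+ [3;0;0]
C(2,0)∈J2 [3;0;1]
R(0,1)∈J1 [3;1;1]
L+ [4;1;1]
P(1,2)∈J1 [4;2;1]
C(2,3)∈J2 [4;2;2]
mobility = 9 − 4 − 2 = 3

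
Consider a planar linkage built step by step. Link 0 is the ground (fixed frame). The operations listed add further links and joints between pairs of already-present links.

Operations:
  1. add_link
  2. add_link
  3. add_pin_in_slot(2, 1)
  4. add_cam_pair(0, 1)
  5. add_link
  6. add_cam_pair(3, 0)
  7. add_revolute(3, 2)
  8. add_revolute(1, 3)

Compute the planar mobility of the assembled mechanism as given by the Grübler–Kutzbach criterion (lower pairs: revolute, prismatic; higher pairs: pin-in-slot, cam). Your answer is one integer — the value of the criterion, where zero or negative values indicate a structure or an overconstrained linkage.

M = 2

[1;0;0] (link 0 is ground)
L+ [2;0;0]
L+ [3;0;0]
PS(2,1)∈J2 [3;0;1]
C(0,1)∈J2 [3;0;2]
L+ [4;0;2]
C(3,0)∈J2 [4;0;3]
R(3,2)∈J1 [4;1;3]
R(1,3)∈J1 [4;2;3]
mobility = 9 − 4 − 3 = 2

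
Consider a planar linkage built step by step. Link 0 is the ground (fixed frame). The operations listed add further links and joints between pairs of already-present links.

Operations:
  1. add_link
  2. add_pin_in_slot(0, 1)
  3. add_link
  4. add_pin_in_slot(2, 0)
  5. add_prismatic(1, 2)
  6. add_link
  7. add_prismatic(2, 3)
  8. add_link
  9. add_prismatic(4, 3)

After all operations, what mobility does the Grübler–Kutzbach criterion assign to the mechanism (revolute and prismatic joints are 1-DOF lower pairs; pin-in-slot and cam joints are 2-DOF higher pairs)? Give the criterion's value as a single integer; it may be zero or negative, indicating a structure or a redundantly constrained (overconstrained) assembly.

M = 4

(L,J1,J2)=(1,0,0); link0 fixed
link1: (2,0,0)
PS 0-1 [J2]: (2,0,1)
link2: (3,0,1)
PS 2-0 [J2]: (3,0,2)
P 1-2 [J1]: (3,1,2)
link3: (4,1,2)
P 2-3 [J1]: (4,2,2)
link4: (5,2,2)
P 4-3 [J1]: (5,3,2)
Grübler: 3·4 − 2·3 − 2 = 4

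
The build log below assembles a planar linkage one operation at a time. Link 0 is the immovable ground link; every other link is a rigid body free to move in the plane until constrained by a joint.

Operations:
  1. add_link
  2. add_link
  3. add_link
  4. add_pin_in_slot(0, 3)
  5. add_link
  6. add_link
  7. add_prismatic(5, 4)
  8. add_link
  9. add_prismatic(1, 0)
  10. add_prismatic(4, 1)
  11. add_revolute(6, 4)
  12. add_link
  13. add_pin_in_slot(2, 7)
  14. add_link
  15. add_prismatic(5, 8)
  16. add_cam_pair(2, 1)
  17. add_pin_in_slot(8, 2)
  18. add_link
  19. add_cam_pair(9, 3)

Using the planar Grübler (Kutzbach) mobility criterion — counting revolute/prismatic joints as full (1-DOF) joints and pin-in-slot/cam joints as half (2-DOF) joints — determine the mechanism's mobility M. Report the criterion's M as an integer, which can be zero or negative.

L=1 J1=0 J2=0
add link → L=2 J1=0 J2=0
add link → L=3 J1=0 J2=0
add link → L=4 J1=0 J2=0
PS@0,3 dof=2 J2 → L=4 J1=0 J2=1
add link → L=5 J1=0 J2=1
add link → L=6 J1=0 J2=1
P@5,4 dof=1 J1 → L=6 J1=1 J2=1
add link → L=7 J1=1 J2=1
P@1,0 dof=1 J1 → L=7 J1=2 J2=1
P@4,1 dof=1 J1 → L=7 J1=3 J2=1
R@6,4 dof=1 J1 → L=7 J1=4 J2=1
add link → L=8 J1=4 J2=1
PS@2,7 dof=2 J2 → L=8 J1=4 J2=2
add link → L=9 J1=4 J2=2
P@5,8 dof=1 J1 → L=9 J1=5 J2=2
C@2,1 dof=2 J2 → L=9 J1=5 J2=3
PS@8,2 dof=2 J2 → L=9 J1=5 J2=4
add link → L=10 J1=5 J2=4
C@9,3 dof=2 J2 → L=10 J1=5 J2=5
M=3(L−1)−2J1−J2=3·9−2·5−5=12

M = 12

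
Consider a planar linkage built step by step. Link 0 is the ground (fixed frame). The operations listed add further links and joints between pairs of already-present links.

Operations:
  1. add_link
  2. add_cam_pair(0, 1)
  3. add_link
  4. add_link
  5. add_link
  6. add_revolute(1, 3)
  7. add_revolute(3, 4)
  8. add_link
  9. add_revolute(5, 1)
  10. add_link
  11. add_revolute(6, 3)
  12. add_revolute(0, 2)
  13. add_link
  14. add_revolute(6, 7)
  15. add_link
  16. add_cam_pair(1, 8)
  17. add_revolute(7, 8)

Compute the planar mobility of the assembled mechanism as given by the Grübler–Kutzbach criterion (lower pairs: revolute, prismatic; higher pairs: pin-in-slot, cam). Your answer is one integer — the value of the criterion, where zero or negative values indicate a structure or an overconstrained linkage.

L=1 J1=0 J2=0
add link → L=2 J1=0 J2=0
C@0,1 dof=2 J2 → L=2 J1=0 J2=1
add link → L=3 J1=0 J2=1
add link → L=4 J1=0 J2=1
add link → L=5 J1=0 J2=1
R@1,3 dof=1 J1 → L=5 J1=1 J2=1
R@3,4 dof=1 J1 → L=5 J1=2 J2=1
add link → L=6 J1=2 J2=1
R@5,1 dof=1 J1 → L=6 J1=3 J2=1
add link → L=7 J1=3 J2=1
R@6,3 dof=1 J1 → L=7 J1=4 J2=1
R@0,2 dof=1 J1 → L=7 J1=5 J2=1
add link → L=8 J1=5 J2=1
R@6,7 dof=1 J1 → L=8 J1=6 J2=1
add link → L=9 J1=6 J2=1
C@1,8 dof=2 J2 → L=9 J1=6 J2=2
R@7,8 dof=1 J1 → L=9 J1=7 J2=2
M=3(L−1)−2J1−J2=3·8−2·7−2=8

M = 8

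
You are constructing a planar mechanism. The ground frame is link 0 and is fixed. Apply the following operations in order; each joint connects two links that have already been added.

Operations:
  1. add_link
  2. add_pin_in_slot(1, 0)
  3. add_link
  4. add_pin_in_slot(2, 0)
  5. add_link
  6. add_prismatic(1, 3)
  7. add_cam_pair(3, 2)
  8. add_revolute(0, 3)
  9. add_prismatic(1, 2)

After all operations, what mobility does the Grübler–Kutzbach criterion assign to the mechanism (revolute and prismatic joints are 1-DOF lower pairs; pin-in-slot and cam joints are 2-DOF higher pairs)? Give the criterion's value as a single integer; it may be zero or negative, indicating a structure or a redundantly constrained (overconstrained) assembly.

M = 0

ground; <1,0,0>
#1 <2,0,0>
PS:1↔0 J2 <2,0,1>
#2 <3,0,1>
PS:2↔0 J2 <3,0,2>
#3 <4,0,2>
P:1↔3 J1 <4,1,2>
C:3↔2 J2 <4,1,3>
R:0↔3 J1 <4,2,3>
P:1↔2 J1 <4,3,3>
3×3 − 2×3 − 1×3 = 0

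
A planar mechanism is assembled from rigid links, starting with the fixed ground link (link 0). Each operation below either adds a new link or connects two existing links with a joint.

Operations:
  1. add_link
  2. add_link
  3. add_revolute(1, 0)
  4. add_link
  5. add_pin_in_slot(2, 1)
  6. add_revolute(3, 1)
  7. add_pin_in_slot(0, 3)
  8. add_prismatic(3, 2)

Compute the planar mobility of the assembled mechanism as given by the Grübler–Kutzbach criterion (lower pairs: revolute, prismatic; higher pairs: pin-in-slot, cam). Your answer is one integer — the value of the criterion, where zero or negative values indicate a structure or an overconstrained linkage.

M = 1

[1;0;0] (link 0 is ground)
L+ [2;0;0]
L+ [3;0;0]
R(1,0)∈J1 [3;1;0]
L+ [4;1;0]
PS(2,1)∈J2 [4;1;1]
R(3,1)∈J1 [4;2;1]
PS(0,3)∈J2 [4;2;2]
P(3,2)∈J1 [4;3;2]
mobility = 9 − 6 − 2 = 1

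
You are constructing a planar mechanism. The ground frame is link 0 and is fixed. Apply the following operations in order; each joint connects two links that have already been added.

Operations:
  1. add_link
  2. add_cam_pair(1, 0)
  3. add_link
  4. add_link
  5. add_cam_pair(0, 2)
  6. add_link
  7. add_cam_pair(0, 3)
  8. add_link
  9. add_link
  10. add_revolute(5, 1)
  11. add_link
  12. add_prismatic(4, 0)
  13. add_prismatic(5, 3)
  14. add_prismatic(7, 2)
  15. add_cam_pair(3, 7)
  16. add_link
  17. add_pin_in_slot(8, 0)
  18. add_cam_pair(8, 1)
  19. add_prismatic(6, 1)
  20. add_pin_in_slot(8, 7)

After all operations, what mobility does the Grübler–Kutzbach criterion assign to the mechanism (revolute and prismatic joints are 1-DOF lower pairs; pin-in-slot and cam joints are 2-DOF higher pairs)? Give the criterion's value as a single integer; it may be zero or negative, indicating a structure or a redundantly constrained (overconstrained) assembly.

M = 7

L=1 J1=0 J2=0
add link → L=2 J1=0 J2=0
C@1,0 dof=2 J2 → L=2 J1=0 J2=1
add link → L=3 J1=0 J2=1
add link → L=4 J1=0 J2=1
C@0,2 dof=2 J2 → L=4 J1=0 J2=2
add link → L=5 J1=0 J2=2
C@0,3 dof=2 J2 → L=5 J1=0 J2=3
add link → L=6 J1=0 J2=3
add link → L=7 J1=0 J2=3
R@5,1 dof=1 J1 → L=7 J1=1 J2=3
add link → L=8 J1=1 J2=3
P@4,0 dof=1 J1 → L=8 J1=2 J2=3
P@5,3 dof=1 J1 → L=8 J1=3 J2=3
P@7,2 dof=1 J1 → L=8 J1=4 J2=3
C@3,7 dof=2 J2 → L=8 J1=4 J2=4
add link → L=9 J1=4 J2=4
PS@8,0 dof=2 J2 → L=9 J1=4 J2=5
C@8,1 dof=2 J2 → L=9 J1=4 J2=6
P@6,1 dof=1 J1 → L=9 J1=5 J2=6
PS@8,7 dof=2 J2 → L=9 J1=5 J2=7
M=3(L−1)−2J1−J2=3·8−2·5−7=7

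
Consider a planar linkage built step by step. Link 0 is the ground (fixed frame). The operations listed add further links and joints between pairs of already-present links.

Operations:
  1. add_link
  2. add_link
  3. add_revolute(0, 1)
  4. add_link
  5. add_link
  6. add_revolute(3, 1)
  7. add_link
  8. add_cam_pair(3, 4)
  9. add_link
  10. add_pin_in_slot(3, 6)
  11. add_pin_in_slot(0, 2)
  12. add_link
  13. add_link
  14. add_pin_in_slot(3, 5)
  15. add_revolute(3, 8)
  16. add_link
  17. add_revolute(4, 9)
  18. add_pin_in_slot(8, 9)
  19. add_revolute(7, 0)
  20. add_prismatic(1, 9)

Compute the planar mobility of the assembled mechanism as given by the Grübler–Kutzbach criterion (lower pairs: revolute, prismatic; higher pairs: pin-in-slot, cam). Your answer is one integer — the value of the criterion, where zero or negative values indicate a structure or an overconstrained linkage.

L=1 J1=0 J2=0
add link → L=2 J1=0 J2=0
add link → L=3 J1=0 J2=0
R@0,1 dof=1 J1 → L=3 J1=1 J2=0
add link → L=4 J1=1 J2=0
add link → L=5 J1=1 J2=0
R@3,1 dof=1 J1 → L=5 J1=2 J2=0
add link → L=6 J1=2 J2=0
C@3,4 dof=2 J2 → L=6 J1=2 J2=1
add link → L=7 J1=2 J2=1
PS@3,6 dof=2 J2 → L=7 J1=2 J2=2
PS@0,2 dof=2 J2 → L=7 J1=2 J2=3
add link → L=8 J1=2 J2=3
add link → L=9 J1=2 J2=3
PS@3,5 dof=2 J2 → L=9 J1=2 J2=4
R@3,8 dof=1 J1 → L=9 J1=3 J2=4
add link → L=10 J1=3 J2=4
R@4,9 dof=1 J1 → L=10 J1=4 J2=4
PS@8,9 dof=2 J2 → L=10 J1=4 J2=5
R@7,0 dof=1 J1 → L=10 J1=5 J2=5
P@1,9 dof=1 J1 → L=10 J1=6 J2=5
M=3(L−1)−2J1−J2=3·9−2·6−5=10

M = 10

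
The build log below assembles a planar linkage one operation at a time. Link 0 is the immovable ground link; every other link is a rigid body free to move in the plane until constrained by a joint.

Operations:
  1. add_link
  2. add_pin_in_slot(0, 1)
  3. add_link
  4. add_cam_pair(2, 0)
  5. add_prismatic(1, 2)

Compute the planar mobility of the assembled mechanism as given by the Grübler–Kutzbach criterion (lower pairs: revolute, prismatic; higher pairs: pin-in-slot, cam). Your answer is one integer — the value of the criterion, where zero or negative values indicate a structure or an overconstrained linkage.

link 0 = ground. State L|J1|J2 = 1|0|0
+link1  2|0|0
PS(0,1) f=2→J2  2|0|1
+link2  3|0|1
C(2,0) f=2→J2  3|0|2
P(1,2) f=1→J1  3|1|2
M = 3(3−1)−2·1−2 = 6−2−2 = 2

M = 2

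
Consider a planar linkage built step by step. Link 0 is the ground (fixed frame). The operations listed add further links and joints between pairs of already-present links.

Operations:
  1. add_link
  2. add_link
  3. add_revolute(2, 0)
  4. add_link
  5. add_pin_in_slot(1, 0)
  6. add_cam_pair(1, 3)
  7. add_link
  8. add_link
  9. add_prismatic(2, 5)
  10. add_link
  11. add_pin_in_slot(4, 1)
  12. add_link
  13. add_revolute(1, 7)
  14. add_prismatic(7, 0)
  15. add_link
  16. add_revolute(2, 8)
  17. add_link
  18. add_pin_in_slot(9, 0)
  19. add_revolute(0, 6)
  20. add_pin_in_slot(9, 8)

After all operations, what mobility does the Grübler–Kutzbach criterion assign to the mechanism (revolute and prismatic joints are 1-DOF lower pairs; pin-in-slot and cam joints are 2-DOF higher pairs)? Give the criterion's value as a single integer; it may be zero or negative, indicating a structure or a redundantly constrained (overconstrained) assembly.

(L,J1,J2)=(1,0,0); link0 fixed
link1: (2,0,0)
link2: (3,0,0)
R 2-0 [J1]: (3,1,0)
link3: (4,1,0)
PS 1-0 [J2]: (4,1,1)
C 1-3 [J2]: (4,1,2)
link4: (5,1,2)
link5: (6,1,2)
P 2-5 [J1]: (6,2,2)
link6: (7,2,2)
PS 4-1 [J2]: (7,2,3)
link7: (8,2,3)
R 1-7 [J1]: (8,3,3)
P 7-0 [J1]: (8,4,3)
link8: (9,4,3)
R 2-8 [J1]: (9,5,3)
link9: (10,5,3)
PS 9-0 [J2]: (10,5,4)
R 0-6 [J1]: (10,6,4)
PS 9-8 [J2]: (10,6,5)
Grübler: 3·9 − 2·6 − 5 = 10

M = 10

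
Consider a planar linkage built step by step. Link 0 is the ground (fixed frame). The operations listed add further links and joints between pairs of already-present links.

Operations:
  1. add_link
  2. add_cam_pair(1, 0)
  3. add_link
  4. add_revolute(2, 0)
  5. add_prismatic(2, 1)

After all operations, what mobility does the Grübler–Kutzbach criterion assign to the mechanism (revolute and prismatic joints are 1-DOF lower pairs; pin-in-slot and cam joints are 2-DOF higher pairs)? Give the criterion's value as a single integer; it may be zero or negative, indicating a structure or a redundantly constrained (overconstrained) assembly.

M = 1

ground; <1,0,0>
#1 <2,0,0>
C:1↔0 J2 <2,0,1>
#2 <3,0,1>
R:2↔0 J1 <3,1,1>
P:2↔1 J1 <3,2,1>
3×2 − 2×2 − 1×1 = 1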